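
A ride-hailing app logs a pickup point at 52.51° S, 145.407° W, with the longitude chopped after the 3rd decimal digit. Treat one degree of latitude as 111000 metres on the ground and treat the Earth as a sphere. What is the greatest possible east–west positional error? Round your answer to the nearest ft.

Truncating at 3 decimal places can drop up to a full unit in the last place, so the longitude may be off by as much as 0.001°.
At latitude 52.51° a degree of longitude spans 111000 m × cos 52.51° = 111000 × 0.6086 ≈ 67557.1 m.
Maximum E–W displacement: 0.001 × 67557.1 = 67.5571 m.
In feet: 67.5571 m ÷ 0.3048 ≈ 221.64 ft.

222 ft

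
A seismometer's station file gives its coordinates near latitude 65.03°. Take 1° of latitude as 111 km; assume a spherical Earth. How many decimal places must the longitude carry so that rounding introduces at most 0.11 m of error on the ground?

At 65.03° one degree of longitude covers 111000 × cos 65.03° ≈ 111000 × 0.4221 ≈ 46857.9 m.
With N decimal places the half-ulp bound is 0.5·10⁻ᴺ°, or 0.5·10⁻ᴺ × 46857.9 m on the ground.
Setting 23429 × 10⁻ᴺ ≤ 0.11 gives 10ᴺ ≥ 2.13e+05, i.e. N ≥ 5.33.
So 6 decimal places suffice (0.0234 m); 5 would allow up to 0.234 m.

6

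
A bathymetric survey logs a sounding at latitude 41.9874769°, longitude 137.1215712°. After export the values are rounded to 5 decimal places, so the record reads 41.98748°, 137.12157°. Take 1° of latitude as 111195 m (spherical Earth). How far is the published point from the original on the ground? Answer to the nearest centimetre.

36 centimetres

The latitude changed by -0.0000031° and the longitude by +0.0000012°.
N–S: -0.0000031° × 111195 m/° = -0.344705 m.
E–W at 41.9875°: 0.0000012° × 111195 × cos 41.9875° = 0.0000012 × 111195 × 0.7433 ≈ 0.0991803 m.
Distance: √(0.344705² + 0.0991803²) ≈ 0.358689 m.
That is 0.358689 m = 35.869 cm.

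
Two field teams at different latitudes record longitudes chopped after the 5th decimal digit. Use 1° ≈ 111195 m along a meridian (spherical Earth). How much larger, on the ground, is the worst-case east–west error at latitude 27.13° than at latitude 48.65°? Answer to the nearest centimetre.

25 centimetres

Truncating at 5 decimal places can drop up to a full unit in the last place, so the longitude may be off by as much as 1e-05°.
At 27.13°: 1e-05° × 111195 × cos 27.13° = 1e-05 × 111195 × 0.8900 ≈ 0.98961 m.
At 48.65°: 1e-05° × 111195 × cos 48.65° = 1e-05 × 111195 × 0.6607 ≈ 0.73462 m.
So the lower-latitude error exceeds the higher by 0.98961 − 0.73462 = 0.25499 m.
That is 0.254989 m = 25.499 cm.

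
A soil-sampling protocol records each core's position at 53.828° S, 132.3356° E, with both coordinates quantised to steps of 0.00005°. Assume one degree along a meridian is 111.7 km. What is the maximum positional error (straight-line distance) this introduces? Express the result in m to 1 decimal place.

With a 0.00005° grid the true value lies within half a step, ±0.00005°/2 = ±2.5e-05°, of the stored one.
North–south component: 2.5e-05° × 111700 = 2.7925 m.
E–W at 53.828°: 2.5e-05° × 111700 × cos 53.828° = 2.5e-05 × 111700 × 0.5902 ≈ 1.64816 m.
Worst case both components are at the extreme and orthogonal: √(2.7925² + 1.64816²) ≈ 3.24261 m.

3.2 m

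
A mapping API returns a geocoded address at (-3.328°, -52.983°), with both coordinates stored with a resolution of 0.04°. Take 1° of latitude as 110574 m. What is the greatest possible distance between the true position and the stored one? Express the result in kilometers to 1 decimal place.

With a 0.04° grid the true value lies within half a step, ±0.04°/2 = ±0.02°, of the stored one.
North–south component: 0.02° × 110574 = 2211.48 m.
Longitude error → 0.02 × 110574 × cos 3.328° = 0.02 × 110574 × 0.9983 ≈ 2207.75 m.
The two errors are perpendicular, so the maximum displacement is √(2211.48² + 2207.75²) ≈ 3124.87 m.
That is 3124.87 m = 3.1249 km.

3.1 kilometers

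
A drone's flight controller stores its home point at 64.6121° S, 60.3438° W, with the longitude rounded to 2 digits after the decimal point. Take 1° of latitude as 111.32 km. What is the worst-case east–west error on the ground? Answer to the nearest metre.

239 metres

Rounding to 2 decimal places leaves the longitude within ±0.005° of the true value.
At latitude 64.6121° a degree of longitude spans 111320 m × cos 64.6121° = 111320 × 0.4287 ≈ 47727.8 m.
So at most 0.005° × 47727.8 ≈ 238.639 m east–west.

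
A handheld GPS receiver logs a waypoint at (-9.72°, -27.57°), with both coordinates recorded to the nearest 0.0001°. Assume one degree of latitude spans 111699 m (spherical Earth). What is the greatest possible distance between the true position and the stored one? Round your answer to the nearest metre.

Rounding to 4 decimal places leaves each coordinate within ±5e-05° of the true value.
North–south component: 5e-05° × 111699 = 5.58495 m.
E–W at 9.72°: 5e-05° × 111699 × cos 9.72° = 5e-05 × 111699 × 0.9856 ≈ 5.50478 m.
Combining orthogonally: (5.58495² + 5.50478²)^½ ≈ 7.84183 m.

8 metres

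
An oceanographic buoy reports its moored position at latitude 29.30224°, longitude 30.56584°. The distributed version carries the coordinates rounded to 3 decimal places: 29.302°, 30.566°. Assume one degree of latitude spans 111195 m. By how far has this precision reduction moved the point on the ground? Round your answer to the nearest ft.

Δlat = 29.30224 − 29.302 = +0.00024°; Δlon = 30.56584 − 30.566 = -0.00016°.
North–south shift: 0.00024 × 111195 = 26.6868 m.
E–W at 29.302°: -0.00016° × 111195 × cos 29.302° = -0.00016 × 111195 × 0.8721 ≈ -15.5149 m.
Combined displacement = (26.6868² + 15.5149²)^½ ≈ 30.869 m.
In feet: 30.869 m ÷ 0.3048 ≈ 101.28 ft.

101 ft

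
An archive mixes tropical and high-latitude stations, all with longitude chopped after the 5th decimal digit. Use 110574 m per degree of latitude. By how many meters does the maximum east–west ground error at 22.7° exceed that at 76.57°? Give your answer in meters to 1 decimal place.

Truncating at 5 decimal places can drop up to a full unit in the last place, so the longitude may be off by as much as 1e-05°.
Error at 22.7° = 1e-05° × 110574 × cos 22.7° ≈ 1.1057 × 0.9225 = 1.0201 m.
Error at 76.57° = 1e-05° × 110574 × cos 76.57° ≈ 1.1057 × 0.2323 = 0.25682 m.
So the lower-latitude error exceeds the higher by 1.0201 − 0.25682 = 0.76327 m.

0.8 meters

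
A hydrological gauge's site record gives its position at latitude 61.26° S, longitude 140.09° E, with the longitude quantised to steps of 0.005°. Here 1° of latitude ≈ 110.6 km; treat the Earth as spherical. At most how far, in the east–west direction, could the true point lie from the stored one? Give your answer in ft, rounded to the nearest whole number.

With a 0.005° grid the true value lies within half a step, ±0.005°/2 = ±0.0025°, of the stored one.
At latitude 61.26° a degree of longitude spans 110600 m × cos 61.26° = 110600 × 0.4808 ≈ 53180.4 m.
Maximum E–W displacement: 0.0025 × 53180.4 = 132.951 m.
In feet: 132.951 m ÷ 0.3048 ≈ 436.19 ft.

436 ft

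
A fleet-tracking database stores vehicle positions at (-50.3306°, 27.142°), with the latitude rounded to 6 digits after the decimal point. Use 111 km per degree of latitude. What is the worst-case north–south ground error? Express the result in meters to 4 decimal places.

0.0555 meters

Rounding to 6 decimal places leaves the latitude within ±5e-07° of the true value.
North–south distance: 5e-07° × 111000 m/° = 0.0555 m.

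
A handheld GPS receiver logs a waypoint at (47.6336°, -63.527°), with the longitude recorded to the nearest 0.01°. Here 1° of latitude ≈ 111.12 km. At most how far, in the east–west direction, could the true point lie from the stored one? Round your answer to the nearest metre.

Rounding to 2 decimal places leaves the longitude within ±0.005° of the true value.
Parallels shrink by cos φ, so at 47.6336° a degree of longitude is 111120 × 0.6739 ≈ 74880.3 m.
Maximum E–W displacement: 0.005 × 74880.3 = 374.402 m.

374 metres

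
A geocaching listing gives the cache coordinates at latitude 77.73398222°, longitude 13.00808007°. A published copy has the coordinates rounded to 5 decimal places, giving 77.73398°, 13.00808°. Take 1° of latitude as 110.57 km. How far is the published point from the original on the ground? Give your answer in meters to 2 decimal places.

0.25 meters

The latitude changed by +0.00000222° and the longitude by +0.00000007°.
N–S: 0.00000222° × 110570 m/° = 0.245465 m.
E–W at 77.734°: 0.00000007° × 110570 × cos 77.734° = 0.00000007 × 110570 × 0.2125 ≈ 0.00164435 m.
Distance: √(0.245465² + 0.00164435²) ≈ 0.245471 m.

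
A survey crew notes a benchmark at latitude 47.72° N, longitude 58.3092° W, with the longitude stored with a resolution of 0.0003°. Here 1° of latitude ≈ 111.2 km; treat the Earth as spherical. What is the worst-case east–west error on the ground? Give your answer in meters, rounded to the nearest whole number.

11 meters

With a 0.0003° grid the true value lies within half a step, ±0.0003°/2 = ±0.00015°, of the stored one.
One degree of longitude at 47.72° is 111200 × cos 47.72° ≈ 111200 × 0.6728 = 74810.3 m.
Maximum E–W displacement: 0.00015 × 74810.3 = 11.2215 m.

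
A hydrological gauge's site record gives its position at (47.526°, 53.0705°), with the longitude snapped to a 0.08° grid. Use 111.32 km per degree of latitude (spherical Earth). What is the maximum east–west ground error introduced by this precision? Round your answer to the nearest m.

3007 m

With a 0.08° grid the true value lies within half a step, ±0.08°/2 = ±0.04°, of the stored one.
One degree of longitude at 47.526° is 111320 × cos 47.526° ≈ 111320 × 0.6753 = 75169.5 m.
Maximum E–W displacement: 0.04 × 75169.5 = 3006.78 m.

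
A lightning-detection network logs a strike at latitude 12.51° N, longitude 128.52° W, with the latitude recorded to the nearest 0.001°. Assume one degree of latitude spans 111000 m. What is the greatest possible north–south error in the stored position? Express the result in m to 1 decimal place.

55.5 m

Rounding to 3 decimal places leaves the latitude within ±0.0005° of the true value.
So the N–S error is at most 0.0005 × 111000 = 55.5 m.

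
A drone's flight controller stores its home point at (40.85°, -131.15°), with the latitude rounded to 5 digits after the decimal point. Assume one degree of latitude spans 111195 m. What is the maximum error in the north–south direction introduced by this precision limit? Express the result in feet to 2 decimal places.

1.82 feet

Rounding to 5 decimal places leaves the latitude within ±5e-06° of the true value.
So the N–S error is at most 5e-06 × 111195 = 0.555975 m.
In feet: 0.555975 m ÷ 0.3048 ≈ 1.8241 ft.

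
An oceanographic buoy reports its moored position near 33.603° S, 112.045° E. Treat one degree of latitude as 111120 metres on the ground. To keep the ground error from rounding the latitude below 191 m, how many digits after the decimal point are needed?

3 decimal places

One degree of latitude covers 111120 m.
With N decimal places the half-ulp bound is 0.5·10⁻ᴺ°, or 0.5·10⁻ᴺ × 111120 m on the ground.
Need 0.5 × 111120 × 10⁻ᴺ ≤ 191 → 10⁻ᴺ ≤ 3.438e-03, so N ≥ 2.46.
At 2 places the error can reach 556 m, but 3 places keeps it to 55.6 m.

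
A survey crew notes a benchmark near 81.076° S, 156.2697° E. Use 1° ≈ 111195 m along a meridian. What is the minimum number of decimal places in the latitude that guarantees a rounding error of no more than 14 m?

4 decimal places

One degree of latitude covers 111195 m.
With N decimal places the half-ulp bound is 0.5·10⁻ᴺ°, or 0.5·10⁻ᴺ × 111195 m on the ground.
Setting 55597.5 × 10⁻ᴺ ≤ 14 gives 10ᴺ ≥ 3971, i.e. N ≥ 3.60.
So 4 decimal places suffice (5.56 m); 3 would allow up to 55.6 m.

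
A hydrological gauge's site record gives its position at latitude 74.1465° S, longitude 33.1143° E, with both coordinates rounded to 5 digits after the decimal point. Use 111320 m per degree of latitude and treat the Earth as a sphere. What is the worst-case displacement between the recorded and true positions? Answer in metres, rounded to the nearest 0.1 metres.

Rounding to 5 decimal places leaves each coordinate within ±5e-06° of the true value.
North–south component: 5e-06° × 111320 = 0.5566 m.
East–west component at 74.1465°: 5e-06° × 111320 × cos 74.1465° ≈ 5e-06 × 30410.2 ≈ 0.152051 m.
The two errors are perpendicular, so the maximum displacement is √(0.5566² + 0.152051²) ≈ 0.576995 m.

0.6 metres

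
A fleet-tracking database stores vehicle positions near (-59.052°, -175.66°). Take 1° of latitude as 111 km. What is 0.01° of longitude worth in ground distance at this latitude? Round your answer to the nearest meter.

571 meters

At 59.052° a degree of longitude is 111000 × cos 59.052° ≈ 57082.9 m, so 0.01° corresponds to 570.829 m.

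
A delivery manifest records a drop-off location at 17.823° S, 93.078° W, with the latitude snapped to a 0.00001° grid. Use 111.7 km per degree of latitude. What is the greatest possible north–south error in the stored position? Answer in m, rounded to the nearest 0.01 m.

With a 0.00001° grid the true value lies within half a step, ±0.00001°/2 = ±5e-06°, of the stored one.
Along the meridian that is 5e-06° × 111700 m/° = 0.5585 m.

0.56 m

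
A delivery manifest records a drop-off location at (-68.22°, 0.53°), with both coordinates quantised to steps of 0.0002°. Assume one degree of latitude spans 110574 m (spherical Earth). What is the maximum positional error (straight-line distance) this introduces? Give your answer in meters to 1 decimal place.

With a 0.0002° grid the true value lies within half a step, ±0.0002°/2 = ±0.0001°, of the stored one.
North–south component: 0.0001° × 110574 = 11.0574 m.
Longitude error → 0.0001 × 110574 × cos 68.22° = 0.0001 × 110574 × 0.3710 ≈ 4.10278 m.
Worst case both components are at the extreme and orthogonal: √(11.0574² + 4.10278²) ≈ 11.794 m.

11.8 meters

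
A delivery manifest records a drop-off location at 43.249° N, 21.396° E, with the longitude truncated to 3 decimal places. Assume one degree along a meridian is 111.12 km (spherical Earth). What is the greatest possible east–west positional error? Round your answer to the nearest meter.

81 meters

Truncating at 3 decimal places can drop up to a full unit in the last place, so the longitude may be off by as much as 0.001°.
One degree of longitude at 43.249° is 111120 × cos 43.249° ≈ 111120 × 0.7284 = 80937.9 m.
Maximum E–W displacement: 0.001 × 80937.9 = 80.9379 m.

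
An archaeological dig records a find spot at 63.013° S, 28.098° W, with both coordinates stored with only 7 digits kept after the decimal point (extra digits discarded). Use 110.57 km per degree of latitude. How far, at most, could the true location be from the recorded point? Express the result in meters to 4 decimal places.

Truncating at 7 decimal places can drop up to a full unit in the last place, so each coordinate may be off by as much as 1e-07°.
North–south component: 1e-07° × 110570 = 0.011057 m.
E–W at 63.013°: 1e-07° × 110570 × cos 63.013° = 1e-07 × 110570 × 0.4538 ≈ 0.00501754 m.
Worst case both components are at the extreme and orthogonal: √(0.011057² + 0.00501754²) ≈ 0.0121422 m.

0.0121 meters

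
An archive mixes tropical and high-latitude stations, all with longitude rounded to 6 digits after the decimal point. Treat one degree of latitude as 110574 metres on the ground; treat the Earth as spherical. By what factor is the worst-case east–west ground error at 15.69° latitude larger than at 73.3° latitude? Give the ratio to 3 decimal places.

Rounding to 6 decimal places leaves the longitude within ±5e-07° of the true value.
Error at 15.69° = 5e-07° × 110574 × cos 15.69° ≈ 0.055287 × 0.9627 = 0.053227 m.
Error at 73.3° = 5e-07° × 110574 × cos 73.3° ≈ 0.055287 × 0.2874 = 0.015887 m.
The ratio reduces to cos 15.69° / cos 73.3° = 0.9627/0.2874 ≈ 3.3503.

3.350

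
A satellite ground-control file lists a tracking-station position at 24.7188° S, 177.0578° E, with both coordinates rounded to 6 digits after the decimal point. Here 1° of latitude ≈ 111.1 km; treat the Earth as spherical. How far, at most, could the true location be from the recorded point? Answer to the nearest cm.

Rounding to 6 decimal places leaves each coordinate within ±5e-07° of the true value.
North–south component: 5e-07° × 111100 = 0.05555 m.
East–west component at 24.7188°: 5e-07° × 111100 × cos 24.7188° ≈ 5e-07 × 100920 ≈ 0.05046 m.
The two errors are perpendicular, so the maximum displacement is √(0.05555² + 0.05046²) ≈ 0.0750468 m.
That is 0.0750468 m = 7.5047 cm.

8 cm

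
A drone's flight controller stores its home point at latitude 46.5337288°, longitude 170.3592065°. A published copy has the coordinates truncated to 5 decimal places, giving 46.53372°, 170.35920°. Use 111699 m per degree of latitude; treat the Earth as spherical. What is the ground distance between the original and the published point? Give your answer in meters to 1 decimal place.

The latitude changed by +0.0000088° and the longitude by +0.0000065°.
North–south shift: 0.0000088 × 111699 = 0.982951 m.
East–west at this latitude: 0.0000065° × 111699 × cos 46.5337° ≈ 0.0000065 × 76840.8 = 0.499465 m.
Hypotenuse of the two orthogonal shifts: √(0.982951² + 0.499465²) = 1.10257 m.

1.1 meters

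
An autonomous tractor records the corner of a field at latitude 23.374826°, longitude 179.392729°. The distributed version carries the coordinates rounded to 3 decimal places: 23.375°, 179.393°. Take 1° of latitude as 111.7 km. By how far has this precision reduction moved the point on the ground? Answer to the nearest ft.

Δlat = 23.374826 − 23.375 = -0.000174°; Δlon = 179.392729 − 179.393 = -0.000271°.
North–south shift: -0.000174 × 111700 = -19.4358 m.
E–W at 23.375°: -0.000271° × 111700 × cos 23.375° = -0.000271 × 111700 × 0.9179 ≈ -27.7863 m.
Distance: √(19.4358² + 27.7863²) ≈ 33.9091 m.
In feet: 33.9091 m ÷ 0.3048 ≈ 111.25 ft.

111 ft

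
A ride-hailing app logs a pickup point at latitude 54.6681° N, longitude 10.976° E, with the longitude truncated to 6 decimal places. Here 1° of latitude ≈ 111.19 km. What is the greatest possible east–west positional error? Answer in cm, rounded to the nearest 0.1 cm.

6.4 cm

Truncating at 6 decimal places can drop up to a full unit in the last place, so the longitude may be off by as much as 1e-06°.
Parallels shrink by cos φ, so at 54.6681° a degree of longitude is 111190 × 0.5783 ≈ 64302.5 m.
East–west error: 1e-06° × 64302.5 m/° ≈ 0.0643025 m.
That is 0.0643025 m = 6.4303 cm.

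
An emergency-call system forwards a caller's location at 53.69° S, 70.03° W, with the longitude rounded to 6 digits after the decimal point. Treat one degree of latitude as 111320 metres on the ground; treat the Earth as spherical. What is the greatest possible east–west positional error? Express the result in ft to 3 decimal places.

0.108 ft

Rounding to 6 decimal places leaves the longitude within ±5e-07° of the true value.
One degree of longitude at 53.69° is 111320 × cos 53.69° ≈ 111320 × 0.5922 = 65918.6 m.
Maximum E–W displacement: 5e-07 × 65918.6 = 0.0329593 m.
Converting: 0.0329593 m × 3.2808 ft/m ≈ 0.10813 ft.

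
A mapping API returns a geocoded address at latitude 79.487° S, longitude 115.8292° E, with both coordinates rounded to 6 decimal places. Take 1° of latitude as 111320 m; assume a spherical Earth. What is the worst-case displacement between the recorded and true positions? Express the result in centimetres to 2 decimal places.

Rounding to 6 decimal places leaves each coordinate within ±5e-07° of the true value.
Latitude error → 5e-07 × 111320 = 0.05566 m along the meridian.
East–west component at 79.487°: 5e-07° × 111320 × cos 79.487° ≈ 5e-07 × 20311.3 ≈ 0.0101556 m.
Worst case both components are at the extreme and orthogonal: √(0.05566² + 0.0101556²) ≈ 0.0565789 m.
That is 0.0565789 m = 5.6579 cm.

5.66 centimetres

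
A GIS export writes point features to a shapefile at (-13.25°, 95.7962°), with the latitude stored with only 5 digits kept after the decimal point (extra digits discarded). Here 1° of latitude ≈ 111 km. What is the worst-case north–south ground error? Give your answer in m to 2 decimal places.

1.11 m

Truncating at 5 decimal places can drop up to a full unit in the last place, so the latitude may be off by as much as 1e-05°.
North–south distance: 1e-05° × 111000 m/° = 1.11 m.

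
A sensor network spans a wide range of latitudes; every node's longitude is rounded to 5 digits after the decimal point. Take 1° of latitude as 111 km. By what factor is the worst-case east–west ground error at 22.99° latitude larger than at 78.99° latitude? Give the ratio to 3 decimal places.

4.820

Rounding to 5 decimal places leaves the longitude within ±5e-06° of the true value.
Error at 22.99° = 5e-06° × 111000 × cos 22.99° ≈ 0.555 × 0.9206 = 0.51092 m.
Error at 78.99° = 5e-06° × 111000 × cos 78.99° ≈ 0.555 × 0.1910 = 0.10599 m.
The ratio reduces to cos 22.99° / cos 78.99° = 0.9206/0.1910 ≈ 4.8203.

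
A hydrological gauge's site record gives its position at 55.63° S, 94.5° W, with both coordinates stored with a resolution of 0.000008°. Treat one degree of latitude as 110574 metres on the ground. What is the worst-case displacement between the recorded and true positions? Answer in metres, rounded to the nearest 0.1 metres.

0.5 metres

With a 0.000008° grid the true value lies within half a step, ±0.000008°/2 = ±4e-06°, of the stored one.
N–S: 4e-06° × 110574 m/° = 0.442296 m.
East–west component at 55.63°: 4e-06° × 110574 × cos 55.63° ≈ 4e-06 × 62422.9 ≈ 0.249692 m.
The two errors are perpendicular, so the maximum displacement is √(0.442296² + 0.249692²) ≈ 0.507909 m.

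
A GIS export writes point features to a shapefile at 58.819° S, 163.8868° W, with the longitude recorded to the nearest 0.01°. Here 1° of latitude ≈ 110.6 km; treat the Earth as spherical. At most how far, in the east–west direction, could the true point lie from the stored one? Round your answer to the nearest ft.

Rounding to 2 decimal places leaves the longitude within ±0.005° of the true value.
One degree of longitude at 58.819° is 110600 × cos 58.819° ≈ 110600 × 0.5177 = 57262.4 m.
East–west error: 0.005° × 57262.4 m/° ≈ 286.312 m.
In feet: 286.312 m ÷ 0.3048 ≈ 939.34 ft.

939 ft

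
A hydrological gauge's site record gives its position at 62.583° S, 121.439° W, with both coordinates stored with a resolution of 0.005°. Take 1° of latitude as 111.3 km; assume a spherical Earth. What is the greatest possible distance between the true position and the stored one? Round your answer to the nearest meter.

306 meters

With a 0.005° grid the true value lies within half a step, ±0.005°/2 = ±0.0025°, of the stored one.
North–south component: 0.0025° × 111300 = 278.25 m.
E–W at 62.583°: 0.0025° × 111300 × cos 62.583° = 0.0025 × 111300 × 0.4605 ≈ 128.124 m.
Worst case both components are at the extreme and orthogonal: √(278.25² + 128.124²) ≈ 306.331 m.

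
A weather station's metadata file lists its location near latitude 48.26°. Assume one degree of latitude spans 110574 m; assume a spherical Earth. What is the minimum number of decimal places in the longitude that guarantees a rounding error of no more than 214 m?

At 48.26° one degree of longitude covers 110574 × cos 48.26° ≈ 110574 × 0.6658 ≈ 73614.8 m.
N decimal places → at most half a unit in the last place, 0.5 × 10⁻ᴺ° = 73614.8/2 × 10⁻ᴺ m.
Need 0.5 × 73614.8 × 10⁻ᴺ ≤ 214 → 10⁻ᴺ ≤ 5.814e-03, so N ≥ 2.24.
So 3 decimal places suffice (36.8 m); 2 would allow up to 368 m.

3 decimal places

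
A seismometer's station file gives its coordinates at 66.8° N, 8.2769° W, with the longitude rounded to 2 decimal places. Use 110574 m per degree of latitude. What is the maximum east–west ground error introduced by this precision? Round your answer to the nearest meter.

Rounding to 2 decimal places leaves the longitude within ±0.005° of the true value.
One degree of longitude at 66.8° is 110574 × cos 66.8° ≈ 110574 × 0.3939 = 43559.7 m.
East–west error: 0.005° × 43559.7 m/° ≈ 217.799 m.

218 meters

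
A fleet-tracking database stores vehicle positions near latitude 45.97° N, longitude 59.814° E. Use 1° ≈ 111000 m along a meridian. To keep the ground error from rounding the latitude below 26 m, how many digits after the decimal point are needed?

4 decimal places

One degree of latitude covers 111000 m.
With N decimal places the half-ulp bound is 0.5·10⁻ᴺ°, or 0.5·10⁻ᴺ × 111000 m on the ground.
Setting 55500 × 10⁻ᴺ ≤ 26 gives 10ᴺ ≥ 2135, i.e. N ≥ 3.33.
At 3 places the error can reach 55.5 m, but 4 places keeps it to 5.55 m.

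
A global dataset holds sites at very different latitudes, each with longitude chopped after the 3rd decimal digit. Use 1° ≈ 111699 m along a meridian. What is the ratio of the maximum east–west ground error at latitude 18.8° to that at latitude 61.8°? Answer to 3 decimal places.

2.003

Truncating at 3 decimal places can drop up to a full unit in the last place, so the longitude may be off by as much as 0.001°.
At 18.8°: 0.001° × 111699 × cos 18.8° = 0.001 × 111699 × 0.9466 ≈ 105.74 m.
At 61.8°: 0.001° × 111699 × cos 61.8° = 0.001 × 111699 × 0.4726 ≈ 52.783 m.
Ratio: 105.74 / 52.783 = cos 18.8° / cos 61.8° ≈ 2.0033.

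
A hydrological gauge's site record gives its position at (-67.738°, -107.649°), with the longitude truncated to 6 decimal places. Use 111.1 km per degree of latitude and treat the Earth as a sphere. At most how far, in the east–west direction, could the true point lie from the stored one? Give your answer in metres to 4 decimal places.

0.0421 metres

Truncating at 6 decimal places can drop up to a full unit in the last place, so the longitude may be off by as much as 1e-06°.
Parallels shrink by cos φ, so at 67.738° a degree of longitude is 111100 × 0.3788 ≈ 42089.4 m.
So at most 1e-06° × 42089.4 ≈ 0.0420894 m east–west.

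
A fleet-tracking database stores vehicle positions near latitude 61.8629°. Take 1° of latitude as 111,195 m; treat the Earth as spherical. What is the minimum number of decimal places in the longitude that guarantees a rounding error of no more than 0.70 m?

At 61.8629° one degree of longitude covers 111195 × cos 61.8629° ≈ 111195 × 0.4716 ≈ 52437.7 m.
N decimal places → at most half a unit in the last place, 0.5 × 10⁻ᴺ° = 52437.7/2 × 10⁻ᴺ m.
Need 0.5 × 52437.7 × 10⁻ᴺ ≤ 0.70 → 10⁻ᴺ ≤ 2.670e-05, so N ≥ 4.57.
At 4 places the error can reach 2.62 m, but 5 places keeps it to 0.262 m.

5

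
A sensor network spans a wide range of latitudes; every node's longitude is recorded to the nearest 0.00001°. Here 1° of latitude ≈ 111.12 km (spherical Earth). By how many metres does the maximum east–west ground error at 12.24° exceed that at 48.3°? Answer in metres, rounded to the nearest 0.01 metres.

Rounding to 5 decimal places leaves the longitude within ±5e-06° of the true value.
At 12.24°: 5e-06° × 111120 × cos 12.24° = 5e-06 × 111120 × 0.9773 ≈ 0.54297 m.
At 48.3°: 5e-06° × 111120 × cos 48.3° = 5e-06 × 111120 × 0.6652 ≈ 0.3696 m.
So the lower-latitude error exceeds the higher by 0.54297 − 0.3696 = 0.17337 m.

0.17 metres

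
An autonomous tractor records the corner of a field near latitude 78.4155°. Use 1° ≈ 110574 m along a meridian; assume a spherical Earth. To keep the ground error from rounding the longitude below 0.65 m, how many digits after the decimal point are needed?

At 78.4155° one degree of longitude covers 110574 × cos 78.4155° ≈ 110574 × 0.2008 ≈ 22204.7 m.
N decimal places → at most half a unit in the last place, 0.5 × 10⁻ᴺ° = 22204.7/2 × 10⁻ᴺ m.
Setting 11102.3 × 10⁻ᴺ ≤ 0.65 gives 10ᴺ ≥ 1.708e+04, i.e. N ≥ 4.23.
N = 4 would give 1.11 m (too coarse); N = 5 gives 0.111 m ≤ 0.65 m.

5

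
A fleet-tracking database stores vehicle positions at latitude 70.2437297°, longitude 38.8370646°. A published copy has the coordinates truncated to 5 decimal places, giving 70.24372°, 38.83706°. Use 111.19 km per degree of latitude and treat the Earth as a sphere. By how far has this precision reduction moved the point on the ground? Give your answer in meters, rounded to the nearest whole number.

Δlat = 70.2437297 − 70.24372 = +0.0000097°; Δlon = 38.8370646 − 38.83706 = +0.0000046°.
North–south shift: 0.0000097 × 111190 = 1.07854 m.
East–west at this latitude: 0.0000046° × 111190 × cos 70.2437° ≈ 0.0000046 × 37584.4 = 0.172888 m.
Combined displacement = (1.07854² + 0.172888²)^½ ≈ 1.09231 m.

1 meters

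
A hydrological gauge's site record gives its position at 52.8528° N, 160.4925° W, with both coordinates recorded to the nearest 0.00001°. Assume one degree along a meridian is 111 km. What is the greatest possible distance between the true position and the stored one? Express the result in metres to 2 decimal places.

0.65 metres

Rounding to 5 decimal places leaves each coordinate within ±5e-06° of the true value.
Latitude error → 5e-06 × 111000 = 0.555 m along the meridian.
E–W at 52.8528°: 5e-06° × 111000 × cos 52.8528° = 5e-06 × 111000 × 0.6039 ≈ 0.335145 m.
Worst case both components are at the extreme and orthogonal: √(0.555² + 0.335145²) ≈ 0.648342 m.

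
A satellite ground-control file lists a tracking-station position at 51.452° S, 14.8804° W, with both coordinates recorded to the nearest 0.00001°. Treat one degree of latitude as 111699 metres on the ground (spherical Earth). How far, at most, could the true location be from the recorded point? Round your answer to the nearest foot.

Rounding to 5 decimal places leaves each coordinate within ±5e-06° of the true value.
North–south component: 5e-06° × 111699 = 0.558495 m.
E–W at 51.452°: 5e-06° × 111699 × cos 51.452° = 5e-06 × 111699 × 0.6232 ≈ 0.348037 m.
Combining orthogonally: (0.558495² + 0.348037²)^½ ≈ 0.658063 m.
In feet: 0.658063 m ÷ 0.3048 ≈ 2.159 ft.

2 feet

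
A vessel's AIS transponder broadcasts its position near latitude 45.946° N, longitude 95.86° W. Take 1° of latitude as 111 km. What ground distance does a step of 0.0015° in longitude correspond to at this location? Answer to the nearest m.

116 m

One degree of longitude here spans 111000 × cos 45.946° = 111000 × 0.6953 ≈ 77182.3 m; 0.0015° of that is 115.773 m.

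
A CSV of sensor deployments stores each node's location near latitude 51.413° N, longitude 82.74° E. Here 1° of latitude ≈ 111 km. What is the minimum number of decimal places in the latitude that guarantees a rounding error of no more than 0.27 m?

6

One degree of latitude covers 111000 m.
Rounding to N decimal places gives at most 0.5 × 10⁻ᴺ degrees of error, i.e. 0.5 × 10⁻ᴺ × 111000 m.
Setting 55500 × 10⁻ᴺ ≤ 0.27 gives 10ᴺ ≥ 2.056e+05, i.e. N ≥ 5.31.
So 6 decimal places suffice (0.0555 m); 5 would allow up to 0.555 m.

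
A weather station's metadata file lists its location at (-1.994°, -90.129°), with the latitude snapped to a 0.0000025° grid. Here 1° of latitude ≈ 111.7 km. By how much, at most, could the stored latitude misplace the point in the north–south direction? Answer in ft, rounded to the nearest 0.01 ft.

With a 0.0000025° grid the true value lies within half a step, ±0.0000025°/2 = ±1.25e-06°, of the stored one.
So the N–S error is at most 1.25e-06 × 111700 = 0.139625 m.
In feet: 0.139625 m ÷ 0.3048 ≈ 0.45809 ft.

0.46 ft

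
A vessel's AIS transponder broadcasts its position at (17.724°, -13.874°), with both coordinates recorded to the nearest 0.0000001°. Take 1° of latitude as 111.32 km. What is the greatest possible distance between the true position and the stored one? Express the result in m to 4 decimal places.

Rounding to 7 decimal places leaves each coordinate within ±5e-08° of the true value.
Latitude error → 5e-08 × 111320 = 0.005566 m along the meridian.
East–west component at 17.724°: 5e-08° × 111320 × cos 17.724° ≈ 5e-08 × 106036 ≈ 0.0053018 m.
Worst case both components are at the extreme and orthogonal: √(0.005566² + 0.0053018²) ≈ 0.00768697 m.

0.0077 m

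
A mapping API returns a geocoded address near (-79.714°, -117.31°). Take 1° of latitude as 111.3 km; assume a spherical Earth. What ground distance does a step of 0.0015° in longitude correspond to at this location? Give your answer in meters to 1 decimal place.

0.0015° of longitude at 79.714° is 0.0015 × 111300 × cos 79.714° ≈ 0.0015 × 19873.9 = 29.8109 m.

29.8 meters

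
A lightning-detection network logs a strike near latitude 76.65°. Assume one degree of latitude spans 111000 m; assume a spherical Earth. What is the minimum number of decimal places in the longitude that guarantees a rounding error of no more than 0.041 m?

At 76.65° one degree of longitude covers 111000 × cos 76.65° ≈ 111000 × 0.2309 ≈ 25629.8 m.
With N decimal places the half-ulp bound is 0.5·10⁻ᴺ°, or 0.5·10⁻ᴺ × 25629.8 m on the ground.
Need 0.5 × 25629.8 × 10⁻ᴺ ≤ 0.041 → 10⁻ᴺ ≤ 3.199e-06, so N ≥ 5.49.
N = 5 would give 0.128 m (too coarse); N = 6 gives 0.0128 m ≤ 0.041 m.

6 decimal places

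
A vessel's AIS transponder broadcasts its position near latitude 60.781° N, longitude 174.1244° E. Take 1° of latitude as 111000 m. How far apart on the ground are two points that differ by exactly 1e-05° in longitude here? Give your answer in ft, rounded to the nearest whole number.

2 ft

1e-05° of longitude at 60.781° is 1e-05 × 111000 × cos 60.781° ≈ 1e-05 × 54184.6 = 0.541846 m.
Converting: 0.541846 m × 3.2808 ft/m ≈ 1.7777 ft.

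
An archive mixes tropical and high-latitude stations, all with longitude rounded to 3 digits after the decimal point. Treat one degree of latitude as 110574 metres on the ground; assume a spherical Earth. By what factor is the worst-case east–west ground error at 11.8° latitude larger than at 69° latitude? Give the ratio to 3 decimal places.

2.731

Rounding to 3 decimal places leaves the longitude within ±0.0005° of the true value.
Error at 11.8° = 0.0005° × 110574 × cos 11.8° ≈ 55.287 × 0.9789 = 54.119 m.
At 69°: 0.0005° × 110574 × cos 69° = 0.0005 × 110574 × 0.3584 ≈ 19.813 m.
The ratio reduces to cos 11.8° / cos 69° = 0.9789/0.3584 ≈ 2.7315.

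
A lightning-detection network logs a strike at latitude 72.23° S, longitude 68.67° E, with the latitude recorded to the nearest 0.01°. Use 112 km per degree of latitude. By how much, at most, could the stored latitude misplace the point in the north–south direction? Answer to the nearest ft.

Rounding to 2 decimal places leaves the latitude within ±0.005° of the true value.
So the N–S error is at most 0.005 × 112000 = 560 m.
In feet: 560 m ÷ 0.3048 ≈ 1837.3 ft.

1837 ft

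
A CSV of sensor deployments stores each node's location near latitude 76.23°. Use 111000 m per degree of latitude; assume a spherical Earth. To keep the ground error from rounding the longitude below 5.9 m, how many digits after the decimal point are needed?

4 decimal places

At 76.23° one degree of longitude covers 111000 × cos 76.23° ≈ 111000 × 0.2380 ≈ 26420.8 m.
N decimal places → at most half a unit in the last place, 0.5 × 10⁻ᴺ° = 26420.8/2 × 10⁻ᴺ m.
Setting 13210.4 × 10⁻ᴺ ≤ 5.9 gives 10ᴺ ≥ 2239, i.e. N ≥ 3.35.
N = 3 would give 13.2 m (too coarse); N = 4 gives 1.32 m ≤ 5.9 m.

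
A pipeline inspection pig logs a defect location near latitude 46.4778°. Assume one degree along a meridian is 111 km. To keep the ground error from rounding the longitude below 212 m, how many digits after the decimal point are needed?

At 46.4778° one degree of longitude covers 111000 × cos 46.4778° ≈ 111000 × 0.6886 ≈ 76438.5 m.
Rounding to N decimal places gives at most 0.5 × 10⁻ᴺ degrees of error, i.e. 0.5 × 10⁻ᴺ × 76438.5 m.
Need 0.5 × 76438.5 × 10⁻ᴺ ≤ 212 → 10⁻ᴺ ≤ 5.547e-03, so N ≥ 2.26.
So 3 decimal places suffice (38.2 m); 2 would allow up to 382 m.

3 decimal places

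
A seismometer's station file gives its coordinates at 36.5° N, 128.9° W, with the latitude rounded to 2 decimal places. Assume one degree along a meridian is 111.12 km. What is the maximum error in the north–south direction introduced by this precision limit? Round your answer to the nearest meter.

556 meters

Rounding to 2 decimal places leaves the latitude within ±0.005° of the true value.
So the N–S error is at most 0.005 × 111120 = 555.6 m.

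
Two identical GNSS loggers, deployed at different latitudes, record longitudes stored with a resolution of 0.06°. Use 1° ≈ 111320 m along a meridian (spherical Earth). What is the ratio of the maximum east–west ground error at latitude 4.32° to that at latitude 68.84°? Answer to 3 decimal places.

2.762

With a 0.06° grid the true value lies within half a step, ±0.06°/2 = ±0.03°, of the stored one.
Error at 4.32° = 0.03° × 111320 × cos 4.32° ≈ 3339.6 × 0.9972 = 3330.1 m.
Error at 68.84° = 0.03° × 111320 × cos 68.84° ≈ 3339.6 × 0.3610 = 1205.5 m.
The ratio reduces to cos 4.32° / cos 68.84° = 0.9972/0.3610 ≈ 2.7624.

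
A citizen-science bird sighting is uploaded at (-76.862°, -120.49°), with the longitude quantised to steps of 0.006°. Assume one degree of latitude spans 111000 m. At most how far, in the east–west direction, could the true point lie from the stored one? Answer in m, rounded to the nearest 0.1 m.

With a 0.006° grid the true value lies within half a step, ±0.006°/2 = ±0.003°, of the stored one.
At latitude 76.862° a degree of longitude spans 111000 m × cos 76.862° = 111000 × 0.2273 ≈ 25230 m.
So at most 0.003° × 25230 ≈ 75.69 m east–west.

75.7 m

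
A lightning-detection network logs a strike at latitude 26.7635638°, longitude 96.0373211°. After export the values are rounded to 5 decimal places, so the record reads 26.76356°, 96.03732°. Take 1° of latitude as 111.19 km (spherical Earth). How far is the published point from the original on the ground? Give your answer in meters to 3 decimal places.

0.436 meters

Δlat = 26.7635638 − 26.76356 = +0.0000038°; Δlon = 96.0373211 − 96.03732 = +0.0000011°.
North–south shift: 0.0000038 × 111190 = 0.422522 m.
East–west at this latitude: 0.0000011° × 111190 × cos 26.7636° ≈ 0.0000011 × 99278.5 = 0.109206 m.
Hypotenuse of the two orthogonal shifts: √(0.422522² + 0.109206²) = 0.436407 m.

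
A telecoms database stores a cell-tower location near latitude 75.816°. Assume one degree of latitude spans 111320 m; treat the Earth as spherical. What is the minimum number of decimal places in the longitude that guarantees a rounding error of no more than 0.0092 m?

At 75.816° one degree of longitude covers 111320 × cos 75.816° ≈ 111320 × 0.2450 ≈ 27277.5 m.
N decimal places → at most half a unit in the last place, 0.5 × 10⁻ᴺ° = 27277.5/2 × 10⁻ᴺ m.
Need 0.5 × 27277.5 × 10⁻ᴺ ≤ 0.0092 → 10⁻ᴺ ≤ 6.745e-07, so N ≥ 6.17.
So 7 decimal places suffice (0.00136 m); 6 would allow up to 0.0136 m.

7 decimal places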